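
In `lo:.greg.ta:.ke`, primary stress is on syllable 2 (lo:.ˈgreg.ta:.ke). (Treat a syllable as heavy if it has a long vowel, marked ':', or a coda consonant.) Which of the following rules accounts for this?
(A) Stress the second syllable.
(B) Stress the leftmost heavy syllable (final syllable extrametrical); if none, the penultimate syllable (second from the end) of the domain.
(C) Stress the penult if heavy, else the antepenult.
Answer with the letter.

A

Rule A → syllable 2 ✓.
Rule B → syllable 1 (observed: 2).
Rule C → syllable 3 (observed: 2).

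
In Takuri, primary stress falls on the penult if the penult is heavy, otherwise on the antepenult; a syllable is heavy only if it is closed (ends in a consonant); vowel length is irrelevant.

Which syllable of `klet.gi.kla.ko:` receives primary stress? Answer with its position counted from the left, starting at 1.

Weights: 2 gi L, 3 kla L, 4 ko: L.
The penult (syllable 3, kla) is light, so stress falls on the antepenult (syllable 2, gi).
Primary stress: syllable 2 → klet.ˈgi.kla.ko:.

2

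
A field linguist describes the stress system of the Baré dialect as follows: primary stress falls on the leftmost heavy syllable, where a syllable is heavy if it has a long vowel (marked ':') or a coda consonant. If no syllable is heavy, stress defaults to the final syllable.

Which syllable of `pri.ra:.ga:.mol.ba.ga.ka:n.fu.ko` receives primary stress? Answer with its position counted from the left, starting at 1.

Weights: 1 pri L, 2 ra: H, 3 ga: H, 4 mol H, 5 ba L, 6 ga L, 7 ka:n H, 8 fu L, 9 ko L.
Heavy syllables in the domain: 2, 3, 4, 7. The leftmost is syllable 2 (ra:).
Primary stress: syllable 2 → pri.ˈra:.ga:.mol.ba.ga.ka:n.fu.ko.

2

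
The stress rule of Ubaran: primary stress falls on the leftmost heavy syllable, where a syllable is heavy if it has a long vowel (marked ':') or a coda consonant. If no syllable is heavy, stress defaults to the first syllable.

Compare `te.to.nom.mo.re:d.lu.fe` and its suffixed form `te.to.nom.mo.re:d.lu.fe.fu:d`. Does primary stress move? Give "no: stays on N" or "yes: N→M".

Base `te.to.nom.mo.re:d.lu.fe` (7 syllables):
  Weights: 1 te L, 2 to L, 3 nom H, 4 mo L, 5 re:d H, 6 lu L, 7 fe L.
  Heavy syllables in the domain: 3, 5. The leftmost is syllable 3 (nom).
  → primary stress on syllable 3.
Suffixed `te.to.nom.mo.re:d.lu.fe.fu:d` (8 syllables):
  Weights: 1 te L, 2 to L, 3 nom H, 4 mo L, 5 re:d H, 6 lu L, 7 fe L, 8 fu:d H.
  Heavy syllables in the domain: 3, 5, 8. The leftmost is syllable 3 (nom).
  → primary stress on syllable 3.

no: stays on 3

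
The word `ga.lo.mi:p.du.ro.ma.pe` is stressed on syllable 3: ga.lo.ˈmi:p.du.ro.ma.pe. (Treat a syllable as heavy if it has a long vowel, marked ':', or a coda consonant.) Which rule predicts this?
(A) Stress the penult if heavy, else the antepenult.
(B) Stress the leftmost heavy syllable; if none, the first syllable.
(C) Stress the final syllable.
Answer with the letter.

Rule A → syllable 5 (observed: 3).
Rule B → syllable 3 ✓.
Rule C → syllable 7 (observed: 3).

B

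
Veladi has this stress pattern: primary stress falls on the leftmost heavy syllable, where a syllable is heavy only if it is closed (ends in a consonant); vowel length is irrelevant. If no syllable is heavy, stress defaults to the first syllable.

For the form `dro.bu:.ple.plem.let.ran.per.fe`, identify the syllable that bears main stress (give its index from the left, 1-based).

4

Weights: 1 dro L, 2 bu: L, 3 ple L, 4 plem H, 5 let H, 6 ran H, 7 per H, 8 fe L.
Heavy syllables in the domain: 4, 5, 6, 7. The leftmost is syllable 4 (plem).
Primary stress: syllable 4 → dro.bu:.ple.ˈplem.let.ran.per.fe.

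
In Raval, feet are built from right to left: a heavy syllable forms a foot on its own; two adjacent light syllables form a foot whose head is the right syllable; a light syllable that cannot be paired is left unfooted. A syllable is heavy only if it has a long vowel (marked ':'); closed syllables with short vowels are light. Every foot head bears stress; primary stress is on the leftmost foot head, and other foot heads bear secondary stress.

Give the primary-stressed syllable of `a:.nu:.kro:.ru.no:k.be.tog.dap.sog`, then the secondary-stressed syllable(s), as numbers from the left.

primary 1, secondary 2, 3, 5, 7, 9

Weights: 1 a: H, 2 nu: H, 3 kro: H, 4 ru L, 5 no:k H, 6 be L, 7 tog L, 8 dap L, 9 sog L.
Parse right to left (heavy = foot alone; LL = one foot; stranded L unfooted): (ˈa:) (ˈnu:) (ˈkro:) ru (ˈno:k) (be.ˈtog) (dap.ˈsog).
Foot heads: 1, 2, 3, 5, 7, 9.
Primary stress on the leftmost head = syllable 1.
Secondary stress on 2, 3, 5, 7, 9: ˈa:.ˌnu:.ˌkro:.ru.ˌno:k.be.ˌtog.dap.ˌsog.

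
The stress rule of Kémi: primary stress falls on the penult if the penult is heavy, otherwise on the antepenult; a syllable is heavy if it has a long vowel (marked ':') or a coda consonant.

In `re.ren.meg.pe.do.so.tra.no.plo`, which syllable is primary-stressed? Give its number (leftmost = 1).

7

Weights: 7 tra L, 8 no L, 9 plo L.
The penult (syllable 8, no) is light, so stress falls on the antepenult (syllable 7, tra).
Primary stress: syllable 7 → re.ren.meg.pe.do.so.ˈtra.no.plo.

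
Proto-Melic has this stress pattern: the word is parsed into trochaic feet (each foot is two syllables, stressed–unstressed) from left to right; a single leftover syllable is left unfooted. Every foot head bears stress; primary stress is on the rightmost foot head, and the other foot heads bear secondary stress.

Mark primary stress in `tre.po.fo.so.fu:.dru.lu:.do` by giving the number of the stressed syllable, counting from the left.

7

Parse left to right into trochaic (ˈσσ) feet: (ˈtre.po) (ˈfo.so) (ˈfu:.dru) (ˈlu:.do).
Foot heads (stressed positions): 1, 3, 5, 7.
End Rule Rightmost: primary stress on the rightmost head = syllable 7.
Primary stress: syllable 7 → tre.po.fo.so.fu:.dru.ˈlu:.do.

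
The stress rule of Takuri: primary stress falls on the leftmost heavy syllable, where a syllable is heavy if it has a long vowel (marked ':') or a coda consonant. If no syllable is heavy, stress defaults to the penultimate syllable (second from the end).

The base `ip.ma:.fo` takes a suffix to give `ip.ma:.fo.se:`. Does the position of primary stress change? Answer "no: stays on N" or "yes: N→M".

no: stays on 1

Base `ip.ma:.fo` (3 syllables):
  Weights: 1 ip H, 2 ma: H, 3 fo L.
  Heavy syllables in the domain: 1, 2. The leftmost is syllable 1 (ip).
  → primary stress on syllable 1.
Suffixed `ip.ma:.fo.se:` (4 syllables):
  Weights: 1 ip H, 2 ma: H, 3 fo L, 4 se: H.
  Heavy syllables in the domain: 1, 2, 4. The leftmost is syllable 1 (ip).
  → primary stress on syllable 1.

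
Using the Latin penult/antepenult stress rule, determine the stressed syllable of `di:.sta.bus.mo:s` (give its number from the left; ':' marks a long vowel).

Classical Latin: stress the penult if heavy (long vowel or closed), else the antepenult.
Weights: 2 sta L, 3 bus H, 4 mo:s H.
The penult (syllable 3, bus) is heavy, so it takes stress.
Stress on syllable 3: di:.sta.ˈbus.mo:s.

3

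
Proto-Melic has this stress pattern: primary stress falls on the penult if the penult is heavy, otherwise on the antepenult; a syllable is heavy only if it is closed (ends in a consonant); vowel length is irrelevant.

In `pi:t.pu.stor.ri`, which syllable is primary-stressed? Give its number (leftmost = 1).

Weights: 2 pu L, 3 stor H, 4 ri L.
The penult (syllable 3, stor) is heavy, so it takes stress.
Primary stress: syllable 3 → pi:t.pu.ˈstor.ri.

3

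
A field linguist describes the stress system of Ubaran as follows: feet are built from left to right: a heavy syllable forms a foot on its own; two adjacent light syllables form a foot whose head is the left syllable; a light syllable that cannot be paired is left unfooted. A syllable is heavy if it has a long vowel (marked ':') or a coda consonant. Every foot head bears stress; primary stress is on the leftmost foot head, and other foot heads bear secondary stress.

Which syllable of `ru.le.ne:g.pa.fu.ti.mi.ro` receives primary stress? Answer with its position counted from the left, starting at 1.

Weights: 1 ru L, 2 le L, 3 ne:g H, 4 pa L, 5 fu L, 6 ti L, 7 mi L, 8 ro L.
Parse left to right (heavy = foot alone; LL = one foot; stranded L unfooted): (ˈru.le) (ˈne:g) (ˈpa.fu) (ˈti.mi) ro.
Foot heads: 1, 3, 4, 6.
Primary stress on the leftmost head = syllable 1.
Primary stress: syllable 1 → ˈru.le.ne:g.pa.fu.ti.mi.ro.

1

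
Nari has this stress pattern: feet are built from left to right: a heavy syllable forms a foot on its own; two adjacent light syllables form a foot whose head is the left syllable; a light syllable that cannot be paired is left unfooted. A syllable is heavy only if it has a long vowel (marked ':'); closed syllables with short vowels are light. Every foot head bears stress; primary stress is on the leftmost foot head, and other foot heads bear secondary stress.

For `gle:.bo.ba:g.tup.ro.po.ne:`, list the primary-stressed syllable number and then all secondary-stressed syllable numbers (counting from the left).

Weights: 1 gle: H, 2 bo L, 3 ba:g H, 4 tup L, 5 ro L, 6 po L, 7 ne: H.
Parse left to right (heavy = foot alone; LL = one foot; stranded L unfooted): (ˈgle:) bo (ˈba:g) (ˈtup.ro) po (ˈne:).
Foot heads: 1, 3, 4, 7.
Primary stress on the leftmost head = syllable 1.
Secondary stress on 3, 4, 7: ˈgle:.bo.ˌba:g.ˌtup.ro.po.ˌne:.

primary 1, secondary 3, 4, 7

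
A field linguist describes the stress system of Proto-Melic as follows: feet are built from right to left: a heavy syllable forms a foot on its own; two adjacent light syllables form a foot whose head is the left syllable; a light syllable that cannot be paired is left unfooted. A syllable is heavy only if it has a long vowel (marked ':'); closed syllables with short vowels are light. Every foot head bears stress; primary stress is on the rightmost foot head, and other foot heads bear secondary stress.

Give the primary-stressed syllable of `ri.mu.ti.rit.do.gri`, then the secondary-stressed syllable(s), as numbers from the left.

Weights: 1 ri L, 2 mu L, 3 ti L, 4 rit L, 5 do L, 6 gri L.
Parse right to left (heavy = foot alone; LL = one foot; stranded L unfooted): (ˈri.mu) (ˈti.rit) (ˈdo.gri).
Foot heads: 1, 3, 5.
Primary stress on the rightmost head = syllable 5.
Secondary stress on 1, 3: ˌri.mu.ˌti.rit.ˈdo.gri.

primary 5, secondary 1, 3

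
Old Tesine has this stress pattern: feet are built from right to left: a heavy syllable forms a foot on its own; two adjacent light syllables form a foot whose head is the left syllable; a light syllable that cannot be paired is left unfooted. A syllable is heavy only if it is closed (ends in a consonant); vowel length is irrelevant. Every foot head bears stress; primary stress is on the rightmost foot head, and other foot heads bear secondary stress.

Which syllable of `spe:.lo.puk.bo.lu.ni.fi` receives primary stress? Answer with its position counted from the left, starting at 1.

Weights: 1 spe: L, 2 lo L, 3 puk H, 4 bo L, 5 lu L, 6 ni L, 7 fi L.
Parse right to left (heavy = foot alone; LL = one foot; stranded L unfooted): (ˈspe:.lo) (ˈpuk) (ˈbo.lu) (ˈni.fi).
Foot heads: 1, 3, 4, 6.
Primary stress on the rightmost head = syllable 6.
Primary stress: syllable 6 → spe:.lo.puk.bo.lu.ˈni.fi.

6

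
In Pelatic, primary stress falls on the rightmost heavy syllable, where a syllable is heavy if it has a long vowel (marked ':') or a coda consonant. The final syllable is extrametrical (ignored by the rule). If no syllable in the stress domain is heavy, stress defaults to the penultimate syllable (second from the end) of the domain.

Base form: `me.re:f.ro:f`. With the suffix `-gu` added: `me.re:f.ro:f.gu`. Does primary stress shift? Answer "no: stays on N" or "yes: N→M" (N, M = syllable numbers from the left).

Base `me.re:f.ro:f` (3 syllables):
  The final syllable (3, ro:f) is extrametrical; the stress domain is syllables 1–2.
  Weights: 1 me L, 2 re:f H.
  Heavy syllables in the domain: 2. The rightmost is syllable 2 (re:f).
  → primary stress on syllable 2.
Suffixed `me.re:f.ro:f.gu` (4 syllables):
  The final syllable (4, gu) is extrametrical; the stress domain is syllables 1–3.
  Weights: 1 me L, 2 re:f H, 3 ro:f H.
  Heavy syllables in the domain: 2, 3. The rightmost is syllable 3 (ro:f).
  → primary stress on syllable 3.

yes: 2→3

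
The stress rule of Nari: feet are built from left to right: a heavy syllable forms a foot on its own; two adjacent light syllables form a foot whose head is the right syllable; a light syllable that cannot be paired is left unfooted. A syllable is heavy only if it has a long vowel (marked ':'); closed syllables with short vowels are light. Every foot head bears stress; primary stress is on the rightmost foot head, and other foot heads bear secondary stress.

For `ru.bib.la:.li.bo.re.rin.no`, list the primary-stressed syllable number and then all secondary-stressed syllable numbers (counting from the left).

primary 7, secondary 2, 3, 5

Weights: 1 ru L, 2 bib L, 3 la: H, 4 li L, 5 bo L, 6 re L, 7 rin L, 8 no L.
Parse left to right (heavy = foot alone; LL = one foot; stranded L unfooted): (ru.ˈbib) (ˈla:) (li.ˈbo) (re.ˈrin) no.
Foot heads: 2, 3, 5, 7.
Primary stress on the rightmost head = syllable 7.
Secondary stress on 2, 3, 5: ru.ˌbib.ˌla:.li.ˌbo.re.ˈrin.no.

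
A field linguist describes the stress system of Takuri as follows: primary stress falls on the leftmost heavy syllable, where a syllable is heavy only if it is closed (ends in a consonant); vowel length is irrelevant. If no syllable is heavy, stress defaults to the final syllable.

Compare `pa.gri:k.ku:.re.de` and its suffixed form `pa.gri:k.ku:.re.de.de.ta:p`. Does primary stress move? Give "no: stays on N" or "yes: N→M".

Base `pa.gri:k.ku:.re.de` (5 syllables):
  Weights: 1 pa L, 2 gri:k H, 3 ku: L, 4 re L, 5 de L.
  Heavy syllables in the domain: 2. The leftmost is syllable 2 (gri:k).
  → primary stress on syllable 2.
Suffixed `pa.gri:k.ku:.re.de.de.ta:p` (7 syllables):
  Weights: 1 pa L, 2 gri:k H, 3 ku: L, 4 re L, 5 de L, 6 de L, 7 ta:p H.
  Heavy syllables in the domain: 2, 7. The leftmost is syllable 2 (gri:k).
  → primary stress on syllable 2.

no: stays on 2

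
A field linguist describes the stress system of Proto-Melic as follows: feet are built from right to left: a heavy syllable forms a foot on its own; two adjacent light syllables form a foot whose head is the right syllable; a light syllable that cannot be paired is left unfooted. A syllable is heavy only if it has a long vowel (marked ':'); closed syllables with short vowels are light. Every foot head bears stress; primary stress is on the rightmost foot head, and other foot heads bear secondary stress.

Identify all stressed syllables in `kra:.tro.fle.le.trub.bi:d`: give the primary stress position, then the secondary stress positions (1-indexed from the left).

Weights: 1 kra: H, 2 tro L, 3 fle L, 4 le L, 5 trub L, 6 bi:d H.
Parse right to left (heavy = foot alone; LL = one foot; stranded L unfooted): (ˈkra:) (tro.ˈfle) (le.ˈtrub) (ˈbi:d).
Foot heads: 1, 3, 5, 6.
Primary stress on the rightmost head = syllable 6.
Secondary stress on 1, 3, 5: ˌkra:.tro.ˌfle.le.ˌtrub.ˈbi:d.

primary 6, secondary 1, 3, 5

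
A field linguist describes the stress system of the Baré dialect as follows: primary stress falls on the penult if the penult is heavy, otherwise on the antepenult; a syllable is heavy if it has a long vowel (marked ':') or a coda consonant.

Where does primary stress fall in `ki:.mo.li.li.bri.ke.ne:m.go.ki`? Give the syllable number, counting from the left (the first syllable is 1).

Weights: 7 ne:m H, 8 go L, 9 ki L.
The penult (syllable 8, go) is light, so stress falls on the antepenult (syllable 7, ne:m).
Primary stress: syllable 7 → ki:.mo.li.li.bri.ke.ˈne:m.go.ki.

7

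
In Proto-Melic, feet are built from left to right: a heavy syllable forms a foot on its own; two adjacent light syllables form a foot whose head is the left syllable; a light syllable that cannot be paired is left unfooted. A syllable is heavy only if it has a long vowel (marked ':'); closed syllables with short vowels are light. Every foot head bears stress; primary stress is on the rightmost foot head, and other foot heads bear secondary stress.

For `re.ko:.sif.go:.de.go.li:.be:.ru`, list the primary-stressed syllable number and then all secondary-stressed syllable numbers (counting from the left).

Weights: 1 re L, 2 ko: H, 3 sif L, 4 go: H, 5 de L, 6 go L, 7 li: H, 8 be: H, 9 ru L.
Parse left to right (heavy = foot alone; LL = one foot; stranded L unfooted): re (ˈko:) sif (ˈgo:) (ˈde.go) (ˈli:) (ˈbe:) ru.
Foot heads: 2, 4, 5, 7, 8.
Primary stress on the rightmost head = syllable 8.
Secondary stress on 2, 4, 5, 7: re.ˌko:.sif.ˌgo:.ˌde.go.ˌli:.ˈbe:.ru.

primary 8, secondary 2, 4, 5, 7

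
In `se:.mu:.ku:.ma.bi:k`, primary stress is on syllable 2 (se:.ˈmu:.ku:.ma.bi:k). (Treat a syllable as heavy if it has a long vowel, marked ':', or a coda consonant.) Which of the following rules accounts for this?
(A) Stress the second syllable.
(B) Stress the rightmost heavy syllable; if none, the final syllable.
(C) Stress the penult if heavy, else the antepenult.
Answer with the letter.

A

Rule A → syllable 2 ✓.
Rule B → syllable 5 (observed: 2).
Rule C → syllable 3 (observed: 2).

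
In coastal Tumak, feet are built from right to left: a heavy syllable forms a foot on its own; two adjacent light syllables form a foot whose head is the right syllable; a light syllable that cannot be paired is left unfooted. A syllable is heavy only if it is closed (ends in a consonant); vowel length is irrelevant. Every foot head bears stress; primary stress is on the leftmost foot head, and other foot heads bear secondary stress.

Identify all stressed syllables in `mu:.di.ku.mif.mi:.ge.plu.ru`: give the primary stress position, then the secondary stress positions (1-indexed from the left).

Weights: 1 mu: L, 2 di L, 3 ku L, 4 mif H, 5 mi: L, 6 ge L, 7 plu L, 8 ru L.
Parse right to left (heavy = foot alone; LL = one foot; stranded L unfooted): mu: (di.ˈku) (ˈmif) (mi:.ˈge) (plu.ˈru).
Foot heads: 3, 4, 6, 8.
Primary stress on the leftmost head = syllable 3.
Secondary stress on 4, 6, 8: mu:.di.ˈku.ˌmif.mi:.ˌge.plu.ˌru.

primary 3, secondary 4, 6, 8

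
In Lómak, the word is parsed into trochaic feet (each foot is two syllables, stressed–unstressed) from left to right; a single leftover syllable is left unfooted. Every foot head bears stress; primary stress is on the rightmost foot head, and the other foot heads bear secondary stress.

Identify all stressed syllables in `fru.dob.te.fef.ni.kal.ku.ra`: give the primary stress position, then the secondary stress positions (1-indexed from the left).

primary 7, secondary 1, 3, 5

Parse left to right into trochaic (ˈσσ) feet: (ˈfru.dob) (ˈte.fef) (ˈni.kal) (ˈku.ra).
Foot heads (stressed positions): 1, 3, 5, 7.
End Rule Rightmost: primary stress on the rightmost head = syllable 7.
Secondary stress on 1, 3, 5: ˌfru.dob.ˌte.fef.ˌni.kal.ˈku.ra.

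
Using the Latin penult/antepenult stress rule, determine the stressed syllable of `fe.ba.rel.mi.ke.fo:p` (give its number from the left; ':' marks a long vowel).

Classical Latin: stress the penult if heavy (long vowel or closed), else the antepenult.
Weights: 4 mi L, 5 ke L, 6 fo:p H.
The penult (syllable 5, ke) is light, so stress falls on the antepenult (syllable 4, mi).
Stress on syllable 4: fe.ba.rel.ˈmi.ke.fo:p.

4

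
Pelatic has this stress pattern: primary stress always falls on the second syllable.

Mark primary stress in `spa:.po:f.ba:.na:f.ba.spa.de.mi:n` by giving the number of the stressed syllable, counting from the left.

2

The word has 8 syllables; the second syllable is syllable 2 (po:f).
Primary stress: syllable 2 → spa:.ˈpo:f.ba:.na:f.ba.spa.de.mi:n.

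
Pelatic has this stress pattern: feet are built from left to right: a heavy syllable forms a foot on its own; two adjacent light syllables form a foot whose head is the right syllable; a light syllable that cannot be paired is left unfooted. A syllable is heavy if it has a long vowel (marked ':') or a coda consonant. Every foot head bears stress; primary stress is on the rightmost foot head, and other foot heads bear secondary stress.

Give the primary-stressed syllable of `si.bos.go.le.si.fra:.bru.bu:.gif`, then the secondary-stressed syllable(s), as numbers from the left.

Weights: 1 si L, 2 bos H, 3 go L, 4 le L, 5 si L, 6 fra: H, 7 bru L, 8 bu: H, 9 gif H.
Parse left to right (heavy = foot alone; LL = one foot; stranded L unfooted): si (ˈbos) (go.ˈle) si (ˈfra:) bru (ˈbu:) (ˈgif).
Foot heads: 2, 4, 6, 8, 9.
Primary stress on the rightmost head = syllable 9.
Secondary stress on 2, 4, 6, 8: si.ˌbos.go.ˌle.si.ˌfra:.bru.ˌbu:.ˈgif.

primary 9, secondary 2, 4, 6, 8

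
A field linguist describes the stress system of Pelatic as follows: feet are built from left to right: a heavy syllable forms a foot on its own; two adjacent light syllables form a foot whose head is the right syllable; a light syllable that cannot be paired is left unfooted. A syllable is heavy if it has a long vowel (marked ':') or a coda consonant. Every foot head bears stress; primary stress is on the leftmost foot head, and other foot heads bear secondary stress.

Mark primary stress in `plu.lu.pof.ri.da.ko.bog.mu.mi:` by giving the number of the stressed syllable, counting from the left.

2

Weights: 1 plu L, 2 lu L, 3 pof H, 4 ri L, 5 da L, 6 ko L, 7 bog H, 8 mu L, 9 mi: H.
Parse left to right (heavy = foot alone; LL = one foot; stranded L unfooted): (plu.ˈlu) (ˈpof) (ri.ˈda) ko (ˈbog) mu (ˈmi:).
Foot heads: 2, 3, 5, 7, 9.
Primary stress on the leftmost head = syllable 2.
Primary stress: syllable 2 → plu.ˈlu.pof.ri.da.ko.bog.mu.mi:.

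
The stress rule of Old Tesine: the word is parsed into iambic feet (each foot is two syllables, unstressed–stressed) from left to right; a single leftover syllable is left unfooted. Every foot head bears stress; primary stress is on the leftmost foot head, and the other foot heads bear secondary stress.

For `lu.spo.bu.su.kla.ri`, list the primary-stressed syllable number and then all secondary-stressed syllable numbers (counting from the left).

primary 2, secondary 4, 6

Parse left to right into iambic (σˈσ) feet: (lu.ˈspo) (bu.ˈsu) (kla.ˈri).
Foot heads (stressed positions): 2, 4, 6.
End Rule Leftmost: primary stress on the leftmost head = syllable 2.
Secondary stress on 4, 6: lu.ˈspo.bu.ˌsu.kla.ˌri.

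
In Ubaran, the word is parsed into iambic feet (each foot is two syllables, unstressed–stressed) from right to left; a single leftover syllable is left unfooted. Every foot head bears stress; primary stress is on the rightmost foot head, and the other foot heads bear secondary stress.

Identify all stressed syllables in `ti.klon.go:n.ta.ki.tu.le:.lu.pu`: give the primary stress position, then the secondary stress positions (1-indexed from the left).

primary 9, secondary 3, 5, 7

Parse right to left into iambic (σˈσ) feet: ti (klon.ˈgo:n) (ta.ˈki) (tu.ˈle:) (lu.ˈpu). Syllable 1 is left unfooted.
Foot heads (stressed positions): 3, 5, 7, 9.
End Rule Rightmost: primary stress on the rightmost head = syllable 9.
Secondary stress on 3, 5, 7: ti.klon.ˌgo:n.ta.ˌki.tu.ˌle:.lu.ˈpu.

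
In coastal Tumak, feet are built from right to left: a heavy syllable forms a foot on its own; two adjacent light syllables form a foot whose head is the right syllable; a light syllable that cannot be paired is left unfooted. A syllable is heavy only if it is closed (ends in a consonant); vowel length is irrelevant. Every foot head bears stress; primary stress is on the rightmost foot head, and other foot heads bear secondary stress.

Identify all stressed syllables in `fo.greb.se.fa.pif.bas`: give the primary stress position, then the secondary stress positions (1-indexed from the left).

Weights: 1 fo L, 2 greb H, 3 se L, 4 fa L, 5 pif H, 6 bas H.
Parse right to left (heavy = foot alone; LL = one foot; stranded L unfooted): fo (ˈgreb) (se.ˈfa) (ˈpif) (ˈbas).
Foot heads: 2, 4, 5, 6.
Primary stress on the rightmost head = syllable 6.
Secondary stress on 2, 4, 5: fo.ˌgreb.se.ˌfa.ˌpif.ˈbas.

primary 6, secondary 2, 4, 5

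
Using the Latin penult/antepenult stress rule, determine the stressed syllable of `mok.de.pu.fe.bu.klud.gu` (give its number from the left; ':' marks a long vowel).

6

Classical Latin: stress the penult if heavy (long vowel or closed), else the antepenult.
Weights: 5 bu L, 6 klud H, 7 gu L.
The penult (syllable 6, klud) is heavy, so it takes stress.
Stress on syllable 6: mok.de.pu.fe.bu.ˈklud.gu.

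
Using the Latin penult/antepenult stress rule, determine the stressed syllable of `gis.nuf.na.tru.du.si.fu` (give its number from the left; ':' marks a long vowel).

5

Classical Latin: stress the penult if heavy (long vowel or closed), else the antepenult.
Weights: 5 du L, 6 si L, 7 fu L.
The penult (syllable 6, si) is light, so stress falls on the antepenult (syllable 5, du).
Stress on syllable 5: gis.nuf.na.tru.ˈdu.si.fu.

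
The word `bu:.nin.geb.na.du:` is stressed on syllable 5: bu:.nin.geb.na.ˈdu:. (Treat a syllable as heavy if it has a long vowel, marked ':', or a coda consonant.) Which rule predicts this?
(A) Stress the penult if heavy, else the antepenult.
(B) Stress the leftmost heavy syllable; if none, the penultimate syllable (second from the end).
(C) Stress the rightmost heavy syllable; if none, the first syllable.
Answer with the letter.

C

Rule A → syllable 3 (observed: 5).
Rule B → syllable 1 (observed: 5).
Rule C → syllable 5 ✓.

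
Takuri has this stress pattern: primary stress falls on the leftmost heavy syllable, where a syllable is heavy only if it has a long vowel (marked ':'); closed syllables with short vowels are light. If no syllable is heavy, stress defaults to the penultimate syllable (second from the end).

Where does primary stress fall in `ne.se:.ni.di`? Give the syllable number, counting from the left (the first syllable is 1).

2

Weights: 1 ne L, 2 se: H, 3 ni L, 4 di L.
Heavy syllables in the domain: 2. The leftmost is syllable 2 (se:).
Primary stress: syllable 2 → ne.ˈse:.ni.di.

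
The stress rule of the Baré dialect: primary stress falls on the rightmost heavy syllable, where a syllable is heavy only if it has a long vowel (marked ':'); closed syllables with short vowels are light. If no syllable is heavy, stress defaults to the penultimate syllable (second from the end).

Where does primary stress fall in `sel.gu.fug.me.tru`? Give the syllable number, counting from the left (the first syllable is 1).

Weights: 1 sel L, 2 gu L, 3 fug L, 4 me L, 5 tru L.
No heavy syllable in the domain; default to the penultimate syllable (second from the end) = syllable 4.
Primary stress: syllable 4 → sel.gu.fug.ˈme.tru.

4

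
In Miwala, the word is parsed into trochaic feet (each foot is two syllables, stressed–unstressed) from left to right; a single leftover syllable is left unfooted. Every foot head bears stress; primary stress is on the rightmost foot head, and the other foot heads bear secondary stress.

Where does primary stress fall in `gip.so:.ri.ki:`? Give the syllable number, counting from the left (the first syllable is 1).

Parse left to right into trochaic (ˈσσ) feet: (ˈgip.so:) (ˈri.ki:).
Foot heads (stressed positions): 1, 3.
End Rule Rightmost: primary stress on the rightmost head = syllable 3.
Primary stress: syllable 3 → gip.so:.ˈri.ki:.

3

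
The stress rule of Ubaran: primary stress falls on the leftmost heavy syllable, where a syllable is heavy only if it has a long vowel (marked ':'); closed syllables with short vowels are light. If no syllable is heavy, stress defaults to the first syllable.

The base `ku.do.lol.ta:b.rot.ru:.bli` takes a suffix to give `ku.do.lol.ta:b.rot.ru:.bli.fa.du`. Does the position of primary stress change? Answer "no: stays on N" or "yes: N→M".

no: stays on 4

Base `ku.do.lol.ta:b.rot.ru:.bli` (7 syllables):
  Weights: 1 ku L, 2 do L, 3 lol L, 4 ta:b H, 5 rot L, 6 ru: H, 7 bli L.
  Heavy syllables in the domain: 4, 6. The leftmost is syllable 4 (ta:b).
  → primary stress on syllable 4.
Suffixed `ku.do.lol.ta:b.rot.ru:.bli.fa.du` (9 syllables):
  Weights: 1 ku L, 2 do L, 3 lol L, 4 ta:b H, 5 rot L, 6 ru: H, 7 bli L, 8 fa L, 9 du L.
  Heavy syllables in the domain: 4, 6. The leftmost is syllable 4 (ta:b).
  → primary stress on syllable 4.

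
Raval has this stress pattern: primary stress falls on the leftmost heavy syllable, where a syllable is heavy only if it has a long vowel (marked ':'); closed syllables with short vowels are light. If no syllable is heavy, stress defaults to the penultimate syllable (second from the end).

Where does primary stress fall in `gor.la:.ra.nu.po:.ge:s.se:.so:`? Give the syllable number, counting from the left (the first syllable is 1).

Weights: 1 gor L, 2 la: H, 3 ra L, 4 nu L, 5 po: H, 6 ge:s H, 7 se: H, 8 so: H.
Heavy syllables in the domain: 2, 5, 6, 7, 8. The leftmost is syllable 2 (la:).
Primary stress: syllable 2 → gor.ˈla:.ra.nu.po:.ge:s.se:.so:.

2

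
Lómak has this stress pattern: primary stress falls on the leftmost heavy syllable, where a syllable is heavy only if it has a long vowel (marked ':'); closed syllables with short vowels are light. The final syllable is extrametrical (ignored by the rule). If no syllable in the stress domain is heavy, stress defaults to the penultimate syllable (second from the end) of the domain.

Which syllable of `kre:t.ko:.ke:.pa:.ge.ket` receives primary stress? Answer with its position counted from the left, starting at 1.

The final syllable (6, ket) is extrametrical; the stress domain is syllables 1–5.
Weights: 1 kre:t H, 2 ko: H, 3 ke: H, 4 pa: H, 5 ge L.
Heavy syllables in the domain: 1, 2, 3, 4. The leftmost is syllable 1 (kre:t).
Primary stress: syllable 1 → ˈkre:t.ko:.ke:.pa:.ge.ket.

1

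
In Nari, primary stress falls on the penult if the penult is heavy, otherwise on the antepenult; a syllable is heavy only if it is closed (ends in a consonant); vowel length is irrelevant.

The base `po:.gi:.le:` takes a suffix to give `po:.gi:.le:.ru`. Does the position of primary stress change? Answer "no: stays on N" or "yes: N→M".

Base `po:.gi:.le:` (3 syllables):
  Weights: 1 po: L, 2 gi: L, 3 le: L.
  The penult (syllable 2, gi:) is light, so stress falls on the antepenult (syllable 1, po:).
  → primary stress on syllable 1.
Suffixed `po:.gi:.le:.ru` (4 syllables):
  Weights: 2 gi: L, 3 le: L, 4 ru L.
  The penult (syllable 3, le:) is light, so stress falls on the antepenult (syllable 2, gi:).
  → primary stress on syllable 2.

yes: 1→2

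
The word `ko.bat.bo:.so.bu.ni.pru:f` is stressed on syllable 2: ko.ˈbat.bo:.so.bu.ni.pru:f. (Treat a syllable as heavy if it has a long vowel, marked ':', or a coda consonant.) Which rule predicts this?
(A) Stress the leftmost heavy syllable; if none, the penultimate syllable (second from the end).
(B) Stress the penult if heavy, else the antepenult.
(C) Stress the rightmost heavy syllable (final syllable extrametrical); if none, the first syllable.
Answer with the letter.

A

Rule A → syllable 2 ✓.
Rule B → syllable 5 (observed: 2).
Rule C → syllable 3 (observed: 2).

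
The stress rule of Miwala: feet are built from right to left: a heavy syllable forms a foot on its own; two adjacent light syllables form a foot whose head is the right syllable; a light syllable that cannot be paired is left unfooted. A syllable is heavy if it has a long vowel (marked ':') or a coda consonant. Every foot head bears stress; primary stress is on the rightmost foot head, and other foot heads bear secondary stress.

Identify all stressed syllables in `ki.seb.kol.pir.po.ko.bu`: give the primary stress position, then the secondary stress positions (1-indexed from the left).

primary 7, secondary 2, 3, 4

Weights: 1 ki L, 2 seb H, 3 kol H, 4 pir H, 5 po L, 6 ko L, 7 bu L.
Parse right to left (heavy = foot alone; LL = one foot; stranded L unfooted): ki (ˈseb) (ˈkol) (ˈpir) po (ko.ˈbu).
Foot heads: 2, 3, 4, 7.
Primary stress on the rightmost head = syllable 7.
Secondary stress on 2, 3, 4: ki.ˌseb.ˌkol.ˌpir.po.ko.ˈbu.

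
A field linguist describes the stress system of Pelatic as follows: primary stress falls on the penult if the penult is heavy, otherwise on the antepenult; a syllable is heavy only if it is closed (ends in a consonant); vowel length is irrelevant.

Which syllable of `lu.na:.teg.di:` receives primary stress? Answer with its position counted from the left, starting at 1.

3

Weights: 2 na: L, 3 teg H, 4 di: L.
The penult (syllable 3, teg) is heavy, so it takes stress.
Primary stress: syllable 3 → lu.na:.ˈteg.di:.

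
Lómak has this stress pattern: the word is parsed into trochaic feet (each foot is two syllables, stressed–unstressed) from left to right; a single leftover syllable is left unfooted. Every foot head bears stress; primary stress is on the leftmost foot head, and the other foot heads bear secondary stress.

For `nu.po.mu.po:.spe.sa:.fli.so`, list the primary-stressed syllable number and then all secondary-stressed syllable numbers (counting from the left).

primary 1, secondary 3, 5, 7

Parse left to right into trochaic (ˈσσ) feet: (ˈnu.po) (ˈmu.po:) (ˈspe.sa:) (ˈfli.so).
Foot heads (stressed positions): 1, 3, 5, 7.
End Rule Leftmost: primary stress on the leftmost head = syllable 1.
Secondary stress on 3, 5, 7: ˈnu.po.ˌmu.po:.ˌspe.sa:.ˌfli.so.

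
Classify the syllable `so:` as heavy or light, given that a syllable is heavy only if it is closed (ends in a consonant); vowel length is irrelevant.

light

`so:`: long vowel, open (no coda). Open (no coda) → light.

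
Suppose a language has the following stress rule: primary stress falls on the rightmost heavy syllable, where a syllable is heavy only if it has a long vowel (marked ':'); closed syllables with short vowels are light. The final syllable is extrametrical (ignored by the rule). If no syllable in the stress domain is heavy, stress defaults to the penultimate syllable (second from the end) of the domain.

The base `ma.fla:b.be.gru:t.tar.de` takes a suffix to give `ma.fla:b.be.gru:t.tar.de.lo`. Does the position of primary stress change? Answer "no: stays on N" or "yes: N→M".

Base `ma.fla:b.be.gru:t.tar.de` (6 syllables):
  The final syllable (6, de) is extrametrical; the stress domain is syllables 1–5.
  Weights: 1 ma L, 2 fla:b H, 3 be L, 4 gru:t H, 5 tar L.
  Heavy syllables in the domain: 2, 4. The rightmost is syllable 4 (gru:t).
  → primary stress on syllable 4.
Suffixed `ma.fla:b.be.gru:t.tar.de.lo` (7 syllables):
  The final syllable (7, lo) is extrametrical; the stress domain is syllables 1–6.
  Weights: 1 ma L, 2 fla:b H, 3 be L, 4 gru:t H, 5 tar L, 6 de L.
  Heavy syllables in the domain: 2, 4. The rightmost is syllable 4 (gru:t).
  → primary stress on syllable 4.

no: stays on 4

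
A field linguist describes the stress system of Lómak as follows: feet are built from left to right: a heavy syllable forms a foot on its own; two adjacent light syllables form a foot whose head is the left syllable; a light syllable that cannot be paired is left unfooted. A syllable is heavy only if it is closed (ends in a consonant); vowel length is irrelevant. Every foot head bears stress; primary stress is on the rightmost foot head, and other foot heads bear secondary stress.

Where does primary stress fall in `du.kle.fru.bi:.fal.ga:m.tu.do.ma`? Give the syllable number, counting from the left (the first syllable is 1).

Weights: 1 du L, 2 kle L, 3 fru L, 4 bi: L, 5 fal H, 6 ga:m H, 7 tu L, 8 do L, 9 ma L.
Parse left to right (heavy = foot alone; LL = one foot; stranded L unfooted): (ˈdu.kle) (ˈfru.bi:) (ˈfal) (ˈga:m) (ˈtu.do) ma.
Foot heads: 1, 3, 5, 6, 7.
Primary stress on the rightmost head = syllable 7.
Primary stress: syllable 7 → du.kle.fru.bi:.fal.ga:m.ˈtu.do.ma.

7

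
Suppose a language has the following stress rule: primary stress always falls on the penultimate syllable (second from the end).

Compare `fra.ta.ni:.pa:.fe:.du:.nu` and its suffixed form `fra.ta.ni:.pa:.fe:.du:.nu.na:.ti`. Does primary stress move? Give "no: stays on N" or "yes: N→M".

Base `fra.ta.ni:.pa:.fe:.du:.nu` (7 syllables):
  The word has 7 syllables; the penultimate syllable (second from the end) is syllable 6 (du:).
  → primary stress on syllable 6.
Suffixed `fra.ta.ni:.pa:.fe:.du:.nu.na:.ti` (9 syllables):
  The word has 9 syllables; the penultimate syllable (second from the end) is syllable 8 (na:).
  → primary stress on syllable 8.

yes: 6→8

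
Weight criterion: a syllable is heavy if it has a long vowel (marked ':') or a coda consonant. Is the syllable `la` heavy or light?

`la`: short vowel, open (no coda). Short vowel, open → light.

light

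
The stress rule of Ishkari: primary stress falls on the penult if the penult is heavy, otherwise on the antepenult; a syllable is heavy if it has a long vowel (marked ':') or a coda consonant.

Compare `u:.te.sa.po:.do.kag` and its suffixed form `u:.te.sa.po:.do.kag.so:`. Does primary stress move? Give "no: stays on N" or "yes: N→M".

Base `u:.te.sa.po:.do.kag` (6 syllables):
  Weights: 4 po: H, 5 do L, 6 kag H.
  The penult (syllable 5, do) is light, so stress falls on the antepenult (syllable 4, po:).
  → primary stress on syllable 4.
Suffixed `u:.te.sa.po:.do.kag.so:` (7 syllables):
  Weights: 5 do L, 6 kag H, 7 so: H.
  The penult (syllable 6, kag) is heavy, so it takes stress.
  → primary stress on syllable 6.

yes: 4→6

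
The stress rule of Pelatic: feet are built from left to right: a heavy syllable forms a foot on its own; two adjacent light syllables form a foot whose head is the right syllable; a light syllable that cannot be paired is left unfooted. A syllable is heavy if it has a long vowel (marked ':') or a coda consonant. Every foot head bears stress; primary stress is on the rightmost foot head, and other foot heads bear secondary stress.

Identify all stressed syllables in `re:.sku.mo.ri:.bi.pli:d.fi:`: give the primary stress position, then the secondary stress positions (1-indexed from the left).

primary 7, secondary 1, 3, 4, 6

Weights: 1 re: H, 2 sku L, 3 mo L, 4 ri: H, 5 bi L, 6 pli:d H, 7 fi: H.
Parse left to right (heavy = foot alone; LL = one foot; stranded L unfooted): (ˈre:) (sku.ˈmo) (ˈri:) bi (ˈpli:d) (ˈfi:).
Foot heads: 1, 3, 4, 6, 7.
Primary stress on the rightmost head = syllable 7.
Secondary stress on 1, 3, 4, 6: ˌre:.sku.ˌmo.ˌri:.bi.ˌpli:d.ˈfi:.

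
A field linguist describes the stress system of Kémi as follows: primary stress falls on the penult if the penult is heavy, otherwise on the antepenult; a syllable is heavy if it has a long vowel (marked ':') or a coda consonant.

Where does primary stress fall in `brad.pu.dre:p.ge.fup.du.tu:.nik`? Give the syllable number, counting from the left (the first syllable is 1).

Weights: 6 du L, 7 tu: H, 8 nik H.
The penult (syllable 7, tu:) is heavy, so it takes stress.
Primary stress: syllable 7 → brad.pu.dre:p.ge.fup.du.ˈtu:.nik.

7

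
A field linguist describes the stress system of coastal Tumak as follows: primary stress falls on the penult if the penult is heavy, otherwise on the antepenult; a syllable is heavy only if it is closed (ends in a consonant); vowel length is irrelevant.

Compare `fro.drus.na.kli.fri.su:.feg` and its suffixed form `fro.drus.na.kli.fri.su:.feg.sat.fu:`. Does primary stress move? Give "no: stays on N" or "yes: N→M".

yes: 5→8

Base `fro.drus.na.kli.fri.su:.feg` (7 syllables):
  Weights: 5 fri L, 6 su: L, 7 feg H.
  The penult (syllable 6, su:) is light, so stress falls on the antepenult (syllable 5, fri).
  → primary stress on syllable 5.
Suffixed `fro.drus.na.kli.fri.su:.feg.sat.fu:` (9 syllables):
  Weights: 7 feg H, 8 sat H, 9 fu: L.
  The penult (syllable 8, sat) is heavy, so it takes stress.
  → primary stress on syllable 8.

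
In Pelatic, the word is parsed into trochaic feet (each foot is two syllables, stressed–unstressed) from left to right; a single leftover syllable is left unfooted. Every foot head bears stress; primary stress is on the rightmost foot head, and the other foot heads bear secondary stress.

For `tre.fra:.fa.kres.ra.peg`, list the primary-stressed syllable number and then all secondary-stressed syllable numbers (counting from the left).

primary 5, secondary 1, 3

Parse left to right into trochaic (ˈσσ) feet: (ˈtre.fra:) (ˈfa.kres) (ˈra.peg).
Foot heads (stressed positions): 1, 3, 5.
End Rule Rightmost: primary stress on the rightmost head = syllable 5.
Secondary stress on 1, 3: ˌtre.fra:.ˌfa.kres.ˈra.peg.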